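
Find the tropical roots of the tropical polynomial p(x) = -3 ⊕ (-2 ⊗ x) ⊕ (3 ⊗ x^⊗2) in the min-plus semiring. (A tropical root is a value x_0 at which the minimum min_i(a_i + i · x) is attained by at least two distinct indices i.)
Roots: {-5, -1}

Each tropical root is a break point of the lower envelope of the lines y = a_i + i · x (there are 3 lines, with slopes 0, 1, ..., 2). Only the lines that attain the minimum somewhere contribute to roots; other lines are dominated. Here the surviving (envelope) indices are i = 2, i = 1, i = 0.
Intersections between consecutive envelope lines give the roots: for adjacent envelope indices i < j the intersection is x = (a_i − a_j) / (j − i). Reading off the sorted break points: {-5, -1}.
Verification: at each break x_0, at least two indices attain the minimum of min_i(a_i + i · x_0).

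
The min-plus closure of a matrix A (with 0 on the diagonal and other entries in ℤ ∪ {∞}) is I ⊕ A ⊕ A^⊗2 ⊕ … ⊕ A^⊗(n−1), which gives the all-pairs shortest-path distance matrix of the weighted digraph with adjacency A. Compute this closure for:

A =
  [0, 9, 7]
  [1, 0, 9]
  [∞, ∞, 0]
Closure =
  [0, 9, 7]
  [1, 0, 8]
  [∞, ∞, 0]

This is the Floyd-Warshall all-pairs shortest-path computation. For each intermediate vertex k = 0, 1, …, 2, update dist[i][j] ← min(dist[i][j], dist[i][k] + dist[k][j]). The final matrix gives, for each (i, j), the minimum total weight of any directed path from i to j (possibly empty when i = j).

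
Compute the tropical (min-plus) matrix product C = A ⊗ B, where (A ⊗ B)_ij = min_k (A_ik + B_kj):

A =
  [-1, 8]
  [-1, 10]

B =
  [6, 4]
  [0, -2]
A ⊗ B =
  [5, 3]
  [5, 3]

Apply the min-plus product entry-by-entry:
  C[0][0] = min over k of (A[0][0] + B[0][0] = -1 + 6 = 5, A[0][1] + B[1][0] = 8 + 0 = 8) = 5 (attained at k = 0)
  C[0][1] = min over k of (A[0][0] + B[0][1] = -1 + 4 = 3, A[0][1] + B[1][1] = 8 + -2 = 6) = 3 (attained at k = 0)
  C[1][0] = min over k of (A[1][0] + B[0][0] = -1 + 6 = 5, A[1][1] + B[1][0] = 10 + 0 = 10) = 5 (attained at k = 0)
  C[1][1] = min over k of (A[1][0] + B[0][1] = -1 + 4 = 3, A[1][1] + B[1][1] = 10 + -2 = 8) = 3 (attained at k = 0)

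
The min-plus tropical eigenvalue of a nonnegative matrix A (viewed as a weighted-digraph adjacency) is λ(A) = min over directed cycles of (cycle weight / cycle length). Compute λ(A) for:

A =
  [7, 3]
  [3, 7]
λ(A) = 3

Enumerate directed cycles and compute their means (weight / length). Sample:
  cycle 0 → 0: weight = 7, length = 1, mean = 7/1 ≈ 7.000
  cycle 1 → 1: weight = 7, length = 1, mean = 7/1 ≈ 7.000
  cycle 0 → 1 → 0: weight = 6, length = 2, mean = 6/2 ≈ 3.000
  cycle 1 → 0 → 1: weight = 6, length = 2, mean = 6/2 ≈ 3.000
Minimum mean = 3.000, attained e.g. along the cycle 0 → 1 → 0 with weight 6 and length 2. So λ(A) = 6/2 = 3.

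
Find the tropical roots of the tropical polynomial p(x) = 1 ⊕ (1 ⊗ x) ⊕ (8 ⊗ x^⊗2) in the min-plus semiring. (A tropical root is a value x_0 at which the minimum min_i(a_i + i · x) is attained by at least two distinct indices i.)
Roots: {-7, 0}

Each tropical root is a break point of the lower envelope of the lines y = a_i + i · x (there are 3 lines, with slopes 0, 1, ..., 2). Only the lines that attain the minimum somewhere contribute to roots; other lines are dominated. Here the surviving (envelope) indices are i = 2, i = 1, i = 0.
Intersections between consecutive envelope lines give the roots: for adjacent envelope indices i < j the intersection is x = (a_i − a_j) / (j − i). Reading off the sorted break points: {-7, 0}.
Verification: at each break x_0, at least two indices attain the minimum of min_i(a_i + i · x_0).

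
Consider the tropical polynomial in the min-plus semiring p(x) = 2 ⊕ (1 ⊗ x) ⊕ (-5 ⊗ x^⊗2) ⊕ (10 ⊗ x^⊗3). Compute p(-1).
p(-1) = -7

A tropical monomial a ⊗ x^⊗i evaluates to a + i · x. Evaluating each term at x = -1:
  Term 0 contributes 2 + 0 · -1 = 2
  Term 1 contributes 1 + 1 · -1 = 0
  Term 2 contributes -5 + 2 · -1 = -7
  Term 3 contributes 10 + 3 · -1 = 7
p(-1) = ⊕ of these = min[2, 0, -7, 7] = -7.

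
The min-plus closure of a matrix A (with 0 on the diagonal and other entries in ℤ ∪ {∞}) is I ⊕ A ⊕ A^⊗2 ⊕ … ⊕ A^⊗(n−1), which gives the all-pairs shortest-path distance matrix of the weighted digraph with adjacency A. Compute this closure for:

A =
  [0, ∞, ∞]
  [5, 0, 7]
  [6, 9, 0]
Closure =
  [0, ∞, ∞]
  [5, 0, 7]
  [6, 9, 0]

This is the Floyd-Warshall all-pairs shortest-path computation. For each intermediate vertex k = 0, 1, …, 2, update dist[i][j] ← min(dist[i][j], dist[i][k] + dist[k][j]). The final matrix gives, for each (i, j), the minimum total weight of any directed path from i to j (possibly empty when i = j).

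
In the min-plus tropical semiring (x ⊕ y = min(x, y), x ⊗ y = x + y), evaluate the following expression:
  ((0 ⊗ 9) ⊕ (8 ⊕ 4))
((0 ⊗ 9) ⊕ (8 ⊕ 4)) = 4

Expand innermost to outermost. Recall ⊕ takes the minimum of its arguments and ⊗ takes their sum. Working out the expression ((0 ⊗ 9) ⊕ (8 ⊕ 4)) gives 4.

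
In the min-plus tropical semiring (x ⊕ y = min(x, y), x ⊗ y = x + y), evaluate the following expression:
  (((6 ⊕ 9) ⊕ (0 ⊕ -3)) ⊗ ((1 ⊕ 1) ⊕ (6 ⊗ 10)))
(((6 ⊕ 9) ⊕ (0 ⊕ -3)) ⊗ ((1 ⊕ 1) ⊕ (6 ⊗ 10))) = -2

Expand innermost to outermost. Recall ⊕ takes the minimum of its arguments and ⊗ takes their sum. Working out the expression (((6 ⊕ 9) ⊕ (0 ⊕ -3)) ⊗ ((1 ⊕ 1) ⊕ (6 ⊗ 10))) gives -2.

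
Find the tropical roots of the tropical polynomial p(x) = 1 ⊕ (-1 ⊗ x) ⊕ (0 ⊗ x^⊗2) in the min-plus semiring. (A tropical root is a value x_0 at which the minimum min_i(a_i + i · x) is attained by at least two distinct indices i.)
Roots: {-1, 2}

Each tropical root is a break point of the lower envelope of the lines y = a_i + i · x (there are 3 lines, with slopes 0, 1, ..., 2). Only the lines that attain the minimum somewhere contribute to roots; other lines are dominated. Here the surviving (envelope) indices are i = 2, i = 1, i = 0.
Intersections between consecutive envelope lines give the roots: for adjacent envelope indices i < j the intersection is x = (a_i − a_j) / (j − i). Reading off the sorted break points: {-1, 2}.
Verification: at each break x_0, at least two indices attain the minimum of min_i(a_i + i · x_0).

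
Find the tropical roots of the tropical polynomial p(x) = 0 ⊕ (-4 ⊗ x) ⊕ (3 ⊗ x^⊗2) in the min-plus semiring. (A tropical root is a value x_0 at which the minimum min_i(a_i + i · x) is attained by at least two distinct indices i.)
Roots: {-7, 4}

Each tropical root is a break point of the lower envelope of the lines y = a_i + i · x (there are 3 lines, with slopes 0, 1, ..., 2). Only the lines that attain the minimum somewhere contribute to roots; other lines are dominated. Here the surviving (envelope) indices are i = 2, i = 1, i = 0.
Intersections between consecutive envelope lines give the roots: for adjacent envelope indices i < j the intersection is x = (a_i − a_j) / (j − i). Reading off the sorted break points: {-7, 4}.
Verification: at each break x_0, at least two indices attain the minimum of min_i(a_i + i · x_0).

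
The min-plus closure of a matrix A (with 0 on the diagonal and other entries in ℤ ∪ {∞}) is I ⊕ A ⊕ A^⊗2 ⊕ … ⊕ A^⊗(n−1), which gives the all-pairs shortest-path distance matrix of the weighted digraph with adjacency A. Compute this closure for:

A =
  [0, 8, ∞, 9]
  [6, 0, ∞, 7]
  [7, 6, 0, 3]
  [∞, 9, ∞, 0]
Closure =
  [0, 8, ∞, 9]
  [6, 0, ∞, 7]
  [7, 6, 0, 3]
  [15, 9, ∞, 0]

This is the Floyd-Warshall all-pairs shortest-path computation. For each intermediate vertex k = 0, 1, …, 3, update dist[i][j] ← min(dist[i][j], dist[i][k] + dist[k][j]). The final matrix gives, for each (i, j), the minimum total weight of any directed path from i to j (possibly empty when i = j).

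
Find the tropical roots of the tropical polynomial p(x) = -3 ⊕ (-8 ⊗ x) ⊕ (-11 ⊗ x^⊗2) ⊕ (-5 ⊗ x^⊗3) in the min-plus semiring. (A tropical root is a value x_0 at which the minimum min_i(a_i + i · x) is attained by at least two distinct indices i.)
Roots: {-6, 3, 5}

Each tropical root is a break point of the lower envelope of the lines y = a_i + i · x (there are 4 lines, with slopes 0, 1, ..., 3). Only the lines that attain the minimum somewhere contribute to roots; other lines are dominated. Here the surviving (envelope) indices are i = 3, i = 2, i = 1, i = 0.
Intersections between consecutive envelope lines give the roots: for adjacent envelope indices i < j the intersection is x = (a_i − a_j) / (j − i). Reading off the sorted break points: {-6, 3, 5}.
Verification: at each break x_0, at least two indices attain the minimum of min_i(a_i + i · x_0).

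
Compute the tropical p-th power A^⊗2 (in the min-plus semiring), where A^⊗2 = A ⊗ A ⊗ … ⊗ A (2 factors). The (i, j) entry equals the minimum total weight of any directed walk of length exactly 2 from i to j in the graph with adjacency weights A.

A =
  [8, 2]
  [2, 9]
A^⊗2 =
  [4, 10]
  [10, 4]

Each entry (A^⊗2)_ij equals the minimum over all length-2 walks i = v_0 → v_1 → … → v_2 = j of Σ_t A[v_t][v_{t+1}]. For example, for (i, j) = (0, 1) we minimise over 2 possible intermediate vertex sequences; the minimum is 10, attained along the walk 0 → 0 → 1.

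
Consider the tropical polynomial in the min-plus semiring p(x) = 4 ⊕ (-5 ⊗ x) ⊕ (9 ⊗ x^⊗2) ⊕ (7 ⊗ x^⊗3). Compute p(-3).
p(-3) = -8

A tropical monomial a ⊗ x^⊗i evaluates to a + i · x. Evaluating each term at x = -3:
  Term 0 contributes 4 + 0 · -3 = 4
  Term 1 contributes -5 + 1 · -3 = -8
  Term 2 contributes 9 + 2 · -3 = 3
  Term 3 contributes 7 + 3 · -3 = -2
p(-3) = ⊕ of these = min[4, -8, 3, -2] = -8.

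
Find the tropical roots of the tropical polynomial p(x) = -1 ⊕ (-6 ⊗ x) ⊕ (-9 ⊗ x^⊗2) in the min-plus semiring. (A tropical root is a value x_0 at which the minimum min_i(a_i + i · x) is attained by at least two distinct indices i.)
Roots: {3, 5}

Each tropical root is a break point of the lower envelope of the lines y = a_i + i · x (there are 3 lines, with slopes 0, 1, ..., 2). Only the lines that attain the minimum somewhere contribute to roots; other lines are dominated. Here the surviving (envelope) indices are i = 2, i = 1, i = 0.
Intersections between consecutive envelope lines give the roots: for adjacent envelope indices i < j the intersection is x = (a_i − a_j) / (j − i). Reading off the sorted break points: {3, 5}.
Verification: at each break x_0, at least two indices attain the minimum of min_i(a_i + i · x_0).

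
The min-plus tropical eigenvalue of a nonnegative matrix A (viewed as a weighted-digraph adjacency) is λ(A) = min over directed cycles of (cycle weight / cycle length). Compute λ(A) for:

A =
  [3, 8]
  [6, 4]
λ(A) = 3

Enumerate directed cycles and compute their means (weight / length). Sample:
  cycle 0 → 0: weight = 3, length = 1, mean = 3/1 ≈ 3.000
  cycle 1 → 1: weight = 4, length = 1, mean = 4/1 ≈ 4.000
  cycle 0 → 1 → 0: weight = 14, length = 2, mean = 14/2 ≈ 7.000
  cycle 1 → 0 → 1: weight = 14, length = 2, mean = 14/2 ≈ 7.000
Minimum mean = 3.000, attained e.g. along the cycle 0 → 0 with weight 3 and length 1. So λ(A) = 3/1 = 3.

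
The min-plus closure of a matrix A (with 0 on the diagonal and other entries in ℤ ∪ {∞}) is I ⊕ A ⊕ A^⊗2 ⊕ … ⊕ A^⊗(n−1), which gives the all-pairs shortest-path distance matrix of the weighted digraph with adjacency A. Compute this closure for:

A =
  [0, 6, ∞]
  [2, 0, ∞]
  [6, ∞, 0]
Closure =
  [0, 6, ∞]
  [2, 0, ∞]
  [6, 12, 0]

This is the Floyd-Warshall all-pairs shortest-path computation. For each intermediate vertex k = 0, 1, …, 2, update dist[i][j] ← min(dist[i][j], dist[i][k] + dist[k][j]). The final matrix gives, for each (i, j), the minimum total weight of any directed path from i to j (possibly empty when i = j).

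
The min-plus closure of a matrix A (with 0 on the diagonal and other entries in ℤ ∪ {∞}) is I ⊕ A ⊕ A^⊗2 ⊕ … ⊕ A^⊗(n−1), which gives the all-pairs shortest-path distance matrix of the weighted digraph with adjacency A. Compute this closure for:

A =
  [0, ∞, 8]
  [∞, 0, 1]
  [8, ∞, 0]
Closure =
  [0, ∞, 8]
  [9, 0, 1]
  [8, ∞, 0]

This is the Floyd-Warshall all-pairs shortest-path computation. For each intermediate vertex k = 0, 1, …, 2, update dist[i][j] ← min(dist[i][j], dist[i][k] + dist[k][j]). The final matrix gives, for each (i, j), the minimum total weight of any directed path from i to j (possibly empty when i = j).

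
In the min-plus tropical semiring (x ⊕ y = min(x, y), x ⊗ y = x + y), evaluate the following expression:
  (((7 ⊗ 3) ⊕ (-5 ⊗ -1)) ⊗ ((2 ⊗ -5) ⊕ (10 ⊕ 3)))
(((7 ⊗ 3) ⊕ (-5 ⊗ -1)) ⊗ ((2 ⊗ -5) ⊕ (10 ⊕ 3))) = -9

Expand innermost to outermost. Recall ⊕ takes the minimum of its arguments and ⊗ takes their sum. Working out the expression (((7 ⊗ 3) ⊕ (-5 ⊗ -1)) ⊗ ((2 ⊗ -5) ⊕ (10 ⊕ 3))) gives -9.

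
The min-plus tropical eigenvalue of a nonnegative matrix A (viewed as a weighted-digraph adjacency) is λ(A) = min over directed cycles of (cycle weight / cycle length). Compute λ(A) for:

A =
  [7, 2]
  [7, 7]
λ(A) = 9/2

Enumerate directed cycles and compute their means (weight / length). Sample:
  cycle 0 → 0: weight = 7, length = 1, mean = 7/1 ≈ 7.000
  cycle 1 → 1: weight = 7, length = 1, mean = 7/1 ≈ 7.000
  cycle 0 → 1 → 0: weight = 9, length = 2, mean = 9/2 ≈ 4.500
  cycle 1 → 0 → 1: weight = 9, length = 2, mean = 9/2 ≈ 4.500
Minimum mean = 4.500, attained e.g. along the cycle 0 → 1 → 0 with weight 9 and length 2. So λ(A) = 9/2 = 9/2.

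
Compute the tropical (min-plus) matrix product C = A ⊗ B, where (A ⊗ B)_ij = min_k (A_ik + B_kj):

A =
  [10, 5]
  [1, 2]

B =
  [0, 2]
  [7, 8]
A ⊗ B =
  [10, 12]
  [1, 3]

Apply the min-plus product entry-by-entry:
  C[0][0] = min over k of (A[0][0] + B[0][0] = 10 + 0 = 10, A[0][1] + B[1][0] = 5 + 7 = 12) = 10 (attained at k = 0)
  C[0][1] = min over k of (A[0][0] + B[0][1] = 10 + 2 = 12, A[0][1] + B[1][1] = 5 + 8 = 13) = 12 (attained at k = 0)
  C[1][0] = min over k of (A[1][0] + B[0][0] = 1 + 0 = 1, A[1][1] + B[1][0] = 2 + 7 = 9) = 1 (attained at k = 0)
  C[1][1] = min over k of (A[1][0] + B[0][1] = 1 + 2 = 3, A[1][1] + B[1][1] = 2 + 8 = 10) = 3 (attained at k = 0)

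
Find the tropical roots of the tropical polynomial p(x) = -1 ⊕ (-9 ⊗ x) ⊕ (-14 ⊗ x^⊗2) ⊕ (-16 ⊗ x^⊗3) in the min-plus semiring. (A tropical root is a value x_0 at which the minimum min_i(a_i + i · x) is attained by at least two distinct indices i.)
Roots: {2, 5, 8}

Each tropical root is a break point of the lower envelope of the lines y = a_i + i · x (there are 4 lines, with slopes 0, 1, ..., 3). Only the lines that attain the minimum somewhere contribute to roots; other lines are dominated. Here the surviving (envelope) indices are i = 3, i = 2, i = 1, i = 0.
Intersections between consecutive envelope lines give the roots: for adjacent envelope indices i < j the intersection is x = (a_i − a_j) / (j − i). Reading off the sorted break points: {2, 5, 8}.
Verification: at each break x_0, at least two indices attain the minimum of min_i(a_i + i · x_0).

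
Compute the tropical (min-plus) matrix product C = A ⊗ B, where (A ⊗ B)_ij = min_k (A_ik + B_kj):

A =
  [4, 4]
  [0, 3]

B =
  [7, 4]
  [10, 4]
A ⊗ B =
  [11, 8]
  [7, 4]

Apply the min-plus product entry-by-entry:
  C[0][0] = min over k of (A[0][0] + B[0][0] = 4 + 7 = 11, A[0][1] + B[1][0] = 4 + 10 = 14) = 11 (attained at k = 0)
  C[0][1] = min over k of (A[0][0] + B[0][1] = 4 + 4 = 8, A[0][1] + B[1][1] = 4 + 4 = 8) = 8 (attained at k = 0)
  C[1][0] = min over k of (A[1][0] + B[0][0] = 0 + 7 = 7, A[1][1] + B[1][0] = 3 + 10 = 13) = 7 (attained at k = 0)
  C[1][1] = min over k of (A[1][0] + B[0][1] = 0 + 4 = 4, A[1][1] + B[1][1] = 3 + 4 = 7) = 4 (attained at k = 0)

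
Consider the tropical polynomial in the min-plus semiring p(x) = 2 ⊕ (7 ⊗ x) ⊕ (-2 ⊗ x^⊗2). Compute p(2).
p(2) = 2

A tropical monomial a ⊗ x^⊗i evaluates to a + i · x. Evaluating each term at x = 2:
  Term 0 contributes 2 + 0 · 2 = 2
  Term 1 contributes 7 + 1 · 2 = 9
  Term 2 contributes -2 + 2 · 2 = 2
p(2) = ⊕ of these = min[2, 9, 2] = 2.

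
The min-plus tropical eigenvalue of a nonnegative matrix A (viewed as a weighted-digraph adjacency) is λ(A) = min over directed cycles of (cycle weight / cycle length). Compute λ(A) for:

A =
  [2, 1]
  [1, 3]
λ(A) = 1

Enumerate directed cycles and compute their means (weight / length). Sample:
  cycle 0 → 0: weight = 2, length = 1, mean = 2/1 ≈ 2.000
  cycle 1 → 1: weight = 3, length = 1, mean = 3/1 ≈ 3.000
  cycle 0 → 1 → 0: weight = 2, length = 2, mean = 2/2 ≈ 1.000
  cycle 1 → 0 → 1: weight = 2, length = 2, mean = 2/2 ≈ 1.000
Minimum mean = 1.000, attained e.g. along the cycle 0 → 1 → 0 with weight 2 and length 2. So λ(A) = 2/2 = 1.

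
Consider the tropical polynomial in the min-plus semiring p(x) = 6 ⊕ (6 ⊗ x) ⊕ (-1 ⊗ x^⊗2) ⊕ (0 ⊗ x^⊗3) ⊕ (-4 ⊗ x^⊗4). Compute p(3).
p(3) = 5

A tropical monomial a ⊗ x^⊗i evaluates to a + i · x. Evaluating each term at x = 3:
  Term 0 contributes 6 + 0 · 3 = 6
  Term 1 contributes 6 + 1 · 3 = 9
  Term 2 contributes -1 + 2 · 3 = 5
  Term 3 contributes 0 + 3 · 3 = 9
  Term 4 contributes -4 + 4 · 3 = 8
p(3) = ⊕ of these = min[6, 9, 5, 9, 8] = 5.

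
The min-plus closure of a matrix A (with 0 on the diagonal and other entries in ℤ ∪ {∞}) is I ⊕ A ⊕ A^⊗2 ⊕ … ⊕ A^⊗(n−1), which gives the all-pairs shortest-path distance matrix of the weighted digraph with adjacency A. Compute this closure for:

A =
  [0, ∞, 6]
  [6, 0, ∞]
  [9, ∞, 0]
Closure =
  [0, ∞, 6]
  [6, 0, 12]
  [9, ∞, 0]

This is the Floyd-Warshall all-pairs shortest-path computation. For each intermediate vertex k = 0, 1, …, 2, update dist[i][j] ← min(dist[i][j], dist[i][k] + dist[k][j]). The final matrix gives, for each (i, j), the minimum total weight of any directed path from i to j (possibly empty when i = j).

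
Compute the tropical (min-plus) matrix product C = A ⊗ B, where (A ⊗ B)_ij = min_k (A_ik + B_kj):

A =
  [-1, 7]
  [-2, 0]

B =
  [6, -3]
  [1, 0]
A ⊗ B =
  [5, -4]
  [1, -5]

Apply the min-plus product entry-by-entry:
  C[0][0] = min over k of (A[0][0] + B[0][0] = -1 + 6 = 5, A[0][1] + B[1][0] = 7 + 1 = 8) = 5 (attained at k = 0)
  C[0][1] = min over k of (A[0][0] + B[0][1] = -1 + -3 = -4, A[0][1] + B[1][1] = 7 + 0 = 7) = -4 (attained at k = 0)
  C[1][0] = min over k of (A[1][0] + B[0][0] = -2 + 6 = 4, A[1][1] + B[1][0] = 0 + 1 = 1) = 1 (attained at k = 1)
  C[1][1] = min over k of (A[1][0] + B[0][1] = -2 + -3 = -5, A[1][1] + B[1][1] = 0 + 0 = 0) = -5 (attained at k = 0)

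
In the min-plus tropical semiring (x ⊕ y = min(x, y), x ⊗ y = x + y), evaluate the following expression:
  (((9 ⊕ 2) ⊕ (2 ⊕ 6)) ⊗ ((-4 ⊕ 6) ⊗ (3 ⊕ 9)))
(((9 ⊕ 2) ⊕ (2 ⊕ 6)) ⊗ ((-4 ⊕ 6) ⊗ (3 ⊕ 9))) = 1

Expand innermost to outermost. Recall ⊕ takes the minimum of its arguments and ⊗ takes their sum. Working out the expression (((9 ⊕ 2) ⊕ (2 ⊕ 6)) ⊗ ((-4 ⊕ 6) ⊗ (3 ⊕ 9))) gives 1.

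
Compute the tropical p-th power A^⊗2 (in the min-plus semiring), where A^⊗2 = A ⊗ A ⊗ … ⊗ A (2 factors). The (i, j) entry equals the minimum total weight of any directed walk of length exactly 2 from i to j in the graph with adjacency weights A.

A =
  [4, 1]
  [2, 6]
A^⊗2 =
  [3, 5]
  [6, 3]

Each entry (A^⊗2)_ij equals the minimum over all length-2 walks i = v_0 → v_1 → … → v_2 = j of Σ_t A[v_t][v_{t+1}]. For example, for (i, j) = (0, 1) we minimise over 2 possible intermediate vertex sequences; the minimum is 5, attained along the walk 0 → 0 → 1.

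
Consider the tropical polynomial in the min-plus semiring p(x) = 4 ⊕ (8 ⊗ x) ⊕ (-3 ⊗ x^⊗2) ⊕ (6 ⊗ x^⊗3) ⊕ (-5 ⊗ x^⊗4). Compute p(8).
p(8) = 4

A tropical monomial a ⊗ x^⊗i evaluates to a + i · x. Evaluating each term at x = 8:
  Term 0 contributes 4 + 0 · 8 = 4
  Term 1 contributes 8 + 1 · 8 = 16
  Term 2 contributes -3 + 2 · 8 = 13
  Term 3 contributes 6 + 3 · 8 = 30
  Term 4 contributes -5 + 4 · 8 = 27
p(8) = ⊕ of these = min[4, 16, 13, 30, 27] = 4.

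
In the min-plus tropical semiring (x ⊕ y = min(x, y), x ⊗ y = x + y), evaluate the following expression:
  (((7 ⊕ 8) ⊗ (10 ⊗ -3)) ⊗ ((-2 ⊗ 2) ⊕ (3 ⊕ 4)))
(((7 ⊕ 8) ⊗ (10 ⊗ -3)) ⊗ ((-2 ⊗ 2) ⊕ (3 ⊕ 4))) = 14

Expand innermost to outermost. Recall ⊕ takes the minimum of its arguments and ⊗ takes their sum. Working out the expression (((7 ⊕ 8) ⊗ (10 ⊗ -3)) ⊗ ((-2 ⊗ 2) ⊕ (3 ⊕ 4))) gives 14.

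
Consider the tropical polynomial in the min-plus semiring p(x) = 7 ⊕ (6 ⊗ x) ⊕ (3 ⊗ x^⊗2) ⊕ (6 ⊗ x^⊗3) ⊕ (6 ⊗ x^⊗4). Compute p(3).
p(3) = 7

A tropical monomial a ⊗ x^⊗i evaluates to a + i · x. Evaluating each term at x = 3:
  Term 0 contributes 7 + 0 · 3 = 7
  Term 1 contributes 6 + 1 · 3 = 9
  Term 2 contributes 3 + 2 · 3 = 9
  Term 3 contributes 6 + 3 · 3 = 15
  Term 4 contributes 6 + 4 · 3 = 18
p(3) = ⊕ of these = min[7, 9, 9, 15, 18] = 7.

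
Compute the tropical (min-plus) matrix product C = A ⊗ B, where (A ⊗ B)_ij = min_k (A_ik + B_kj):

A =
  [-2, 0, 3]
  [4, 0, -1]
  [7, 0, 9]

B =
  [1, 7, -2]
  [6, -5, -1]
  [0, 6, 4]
A ⊗ B =
  [-1, -5, -4]
  [-1, -5, -1]
  [6, -5, -1]

Apply the min-plus product entry-by-entry:
  C[0][0] = min over k of (A[0][0] + B[0][0] = -2 + 1 = -1, A[0][1] + B[1][0] = 0 + 6 = 6, A[0][2] + B[2][0] = 3 + 0 = 3) = -1 (attained at k = 0)
  C[0][1] = min over k of (A[0][0] + B[0][1] = -2 + 7 = 5, A[0][1] + B[1][1] = 0 + -5 = -5, A[0][2] + B[2][1] = 3 + 6 = 9) = -5 (attained at k = 1)
  C[0][2] = min over k of (A[0][0] + B[0][2] = -2 + -2 = -4, A[0][1] + B[1][2] = 0 + -1 = -1, A[0][2] + B[2][2] = 3 + 4 = 7) = -4 (attained at k = 0)
  C[1][0] = min over k of (A[1][0] + B[0][0] = 4 + 1 = 5, A[1][1] + B[1][0] = 0 + 6 = 6, A[1][2] + B[2][0] = -1 + 0 = -1) = -1 (attained at k = 2)
  C[1][1] = min over k of (A[1][0] + B[0][1] = 4 + 7 = 11, A[1][1] + B[1][1] = 0 + -5 = -5, A[1][2] + B[2][1] = -1 + 6 = 5) = -5 (attained at k = 1)
  C[1][2] = min over k of (A[1][0] + B[0][2] = 4 + -2 = 2, A[1][1] + B[1][2] = 0 + -1 = -1, A[1][2] + B[2][2] = -1 + 4 = 3) = -1 (attained at k = 1)
  C[2][0] = min over k of (A[2][0] + B[0][0] = 7 + 1 = 8, A[2][1] + B[1][0] = 0 + 6 = 6, A[2][2] + B[2][0] = 9 + 0 = 9) = 6 (attained at k = 1)
  C[2][1] = min over k of (A[2][0] + B[0][1] = 7 + 7 = 14, A[2][1] + B[1][1] = 0 + -5 = -5, A[2][2] + B[2][1] = 9 + 6 = 15) = -5 (attained at k = 1)
  C[2][2] = min over k of (A[2][0] + B[0][2] = 7 + -2 = 5, A[2][1] + B[1][2] = 0 + -1 = -1, A[2][2] + B[2][2] = 9 + 4 = 13) = -1 (attained at k = 1)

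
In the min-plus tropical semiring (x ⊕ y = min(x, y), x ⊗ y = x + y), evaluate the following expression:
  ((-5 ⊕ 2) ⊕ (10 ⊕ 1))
((-5 ⊕ 2) ⊕ (10 ⊕ 1)) = -5

Expand innermost to outermost. Recall ⊕ takes the minimum of its arguments and ⊗ takes their sum. Working out the expression ((-5 ⊕ 2) ⊕ (10 ⊕ 1)) gives -5.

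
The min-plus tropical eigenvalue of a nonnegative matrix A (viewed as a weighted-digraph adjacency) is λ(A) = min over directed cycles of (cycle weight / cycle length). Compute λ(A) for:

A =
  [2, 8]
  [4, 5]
λ(A) = 2

Enumerate directed cycles and compute their means (weight / length). Sample:
  cycle 0 → 0: weight = 2, length = 1, mean = 2/1 ≈ 2.000
  cycle 1 → 1: weight = 5, length = 1, mean = 5/1 ≈ 5.000
  cycle 0 → 1 → 0: weight = 12, length = 2, mean = 12/2 ≈ 6.000
  cycle 1 → 0 → 1: weight = 12, length = 2, mean = 12/2 ≈ 6.000
Minimum mean = 2.000, attained e.g. along the cycle 0 → 0 with weight 2 and length 1. So λ(A) = 2/1 = 2.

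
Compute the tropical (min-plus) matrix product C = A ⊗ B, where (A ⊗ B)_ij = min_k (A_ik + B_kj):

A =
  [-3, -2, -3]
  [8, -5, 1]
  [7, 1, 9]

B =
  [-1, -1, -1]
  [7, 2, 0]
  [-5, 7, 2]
A ⊗ B =
  [-8, -4, -4]
  [-4, -3, -5]
  [4, 3, 1]

Apply the min-plus product entry-by-entry:
  C[0][0] = min over k of (A[0][0] + B[0][0] = -3 + -1 = -4, A[0][1] + B[1][0] = -2 + 7 = 5, A[0][2] + B[2][0] = -3 + -5 = -8) = -8 (attained at k = 2)
  C[0][1] = min over k of (A[0][0] + B[0][1] = -3 + -1 = -4, A[0][1] + B[1][1] = -2 + 2 = 0, A[0][2] + B[2][1] = -3 + 7 = 4) = -4 (attained at k = 0)
  C[0][2] = min over k of (A[0][0] + B[0][2] = -3 + -1 = -4, A[0][1] + B[1][2] = -2 + 0 = -2, A[0][2] + B[2][2] = -3 + 2 = -1) = -4 (attained at k = 0)
  C[1][0] = min over k of (A[1][0] + B[0][0] = 8 + -1 = 7, A[1][1] + B[1][0] = -5 + 7 = 2, A[1][2] + B[2][0] = 1 + -5 = -4) = -4 (attained at k = 2)
  C[1][1] = min over k of (A[1][0] + B[0][1] = 8 + -1 = 7, A[1][1] + B[1][1] = -5 + 2 = -3, A[1][2] + B[2][1] = 1 + 7 = 8) = -3 (attained at k = 1)
  C[1][2] = min over k of (A[1][0] + B[0][2] = 8 + -1 = 7, A[1][1] + B[1][2] = -5 + 0 = -5, A[1][2] + B[2][2] = 1 + 2 = 3) = -5 (attained at k = 1)
  C[2][0] = min over k of (A[2][0] + B[0][0] = 7 + -1 = 6, A[2][1] + B[1][0] = 1 + 7 = 8, A[2][2] + B[2][0] = 9 + -5 = 4) = 4 (attained at k = 2)
  C[2][1] = min over k of (A[2][0] + B[0][1] = 7 + -1 = 6, A[2][1] + B[1][1] = 1 + 2 = 3, A[2][2] + B[2][1] = 9 + 7 = 16) = 3 (attained at k = 1)
  C[2][2] = min over k of (A[2][0] + B[0][2] = 7 + -1 = 6, A[2][1] + B[1][2] = 1 + 0 = 1, A[2][2] + B[2][2] = 9 + 2 = 11) = 1 (attained at k = 1)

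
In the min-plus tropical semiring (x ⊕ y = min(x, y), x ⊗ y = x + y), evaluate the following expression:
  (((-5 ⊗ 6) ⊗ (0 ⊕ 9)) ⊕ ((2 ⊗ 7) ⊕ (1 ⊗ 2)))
(((-5 ⊗ 6) ⊗ (0 ⊕ 9)) ⊕ ((2 ⊗ 7) ⊕ (1 ⊗ 2))) = 1

Expand innermost to outermost. Recall ⊕ takes the minimum of its arguments and ⊗ takes their sum. Working out the expression (((-5 ⊗ 6) ⊗ (0 ⊕ 9)) ⊕ ((2 ⊗ 7) ⊕ (1 ⊗ 2))) gives 1.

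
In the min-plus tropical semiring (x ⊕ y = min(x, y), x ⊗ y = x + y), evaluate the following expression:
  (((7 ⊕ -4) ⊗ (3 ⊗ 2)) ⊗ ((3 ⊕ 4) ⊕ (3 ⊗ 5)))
(((7 ⊕ -4) ⊗ (3 ⊗ 2)) ⊗ ((3 ⊕ 4) ⊕ (3 ⊗ 5))) = 4

Expand innermost to outermost. Recall ⊕ takes the minimum of its arguments and ⊗ takes their sum. Working out the expression (((7 ⊕ -4) ⊗ (3 ⊗ 2)) ⊗ ((3 ⊕ 4) ⊕ (3 ⊗ 5))) gives 4.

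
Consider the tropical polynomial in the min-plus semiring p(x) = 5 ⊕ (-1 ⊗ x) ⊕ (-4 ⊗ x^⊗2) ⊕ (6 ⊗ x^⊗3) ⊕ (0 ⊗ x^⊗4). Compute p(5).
p(5) = 4

A tropical monomial a ⊗ x^⊗i evaluates to a + i · x. Evaluating each term at x = 5:
  Term 0 contributes 5 + 0 · 5 = 5
  Term 1 contributes -1 + 1 · 5 = 4
  Term 2 contributes -4 + 2 · 5 = 6
  Term 3 contributes 6 + 3 · 5 = 21
  Term 4 contributes 0 + 4 · 5 = 20
p(5) = ⊕ of these = min[5, 4, 6, 21, 20] = 4.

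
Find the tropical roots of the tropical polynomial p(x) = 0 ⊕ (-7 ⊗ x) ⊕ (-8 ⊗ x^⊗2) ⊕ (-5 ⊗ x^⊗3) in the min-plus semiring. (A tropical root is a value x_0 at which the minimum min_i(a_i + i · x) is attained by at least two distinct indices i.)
Roots: {-3, 1, 7}

Each tropical root is a break point of the lower envelope of the lines y = a_i + i · x (there are 4 lines, with slopes 0, 1, ..., 3). Only the lines that attain the minimum somewhere contribute to roots; other lines are dominated. Here the surviving (envelope) indices are i = 3, i = 2, i = 1, i = 0.
Intersections between consecutive envelope lines give the roots: for adjacent envelope indices i < j the intersection is x = (a_i − a_j) / (j − i). Reading off the sorted break points: {-3, 1, 7}.
Verification: at each break x_0, at least two indices attain the minimum of min_i(a_i + i · x_0).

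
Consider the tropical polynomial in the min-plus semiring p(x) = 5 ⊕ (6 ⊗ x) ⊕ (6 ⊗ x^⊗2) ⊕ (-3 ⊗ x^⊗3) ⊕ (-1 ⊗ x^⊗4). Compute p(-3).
p(-3) = -13

A tropical monomial a ⊗ x^⊗i evaluates to a + i · x. Evaluating each term at x = -3:
  Term 0 contributes 5 + 0 · -3 = 5
  Term 1 contributes 6 + 1 · -3 = 3
  Term 2 contributes 6 + 2 · -3 = 0
  Term 3 contributes -3 + 3 · -3 = -12
  Term 4 contributes -1 + 4 · -3 = -13
p(-3) = ⊕ of these = min[5, 3, 0, -12, -13] = -13.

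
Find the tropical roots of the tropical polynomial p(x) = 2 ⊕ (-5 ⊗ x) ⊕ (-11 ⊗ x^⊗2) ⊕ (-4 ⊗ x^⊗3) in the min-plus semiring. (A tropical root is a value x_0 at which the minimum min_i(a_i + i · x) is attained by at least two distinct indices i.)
Roots: {-7, 6, 7}

Each tropical root is a break point of the lower envelope of the lines y = a_i + i · x (there are 4 lines, with slopes 0, 1, ..., 3). Only the lines that attain the minimum somewhere contribute to roots; other lines are dominated. Here the surviving (envelope) indices are i = 3, i = 2, i = 1, i = 0.
Intersections between consecutive envelope lines give the roots: for adjacent envelope indices i < j the intersection is x = (a_i − a_j) / (j − i). Reading off the sorted break points: {-7, 6, 7}.
Verification: at each break x_0, at least two indices attain the minimum of min_i(a_i + i · x_0).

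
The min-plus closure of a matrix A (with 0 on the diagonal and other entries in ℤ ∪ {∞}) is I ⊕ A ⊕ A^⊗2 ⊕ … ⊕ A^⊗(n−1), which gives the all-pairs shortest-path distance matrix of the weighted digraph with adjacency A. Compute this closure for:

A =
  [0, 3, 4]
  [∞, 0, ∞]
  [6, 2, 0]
Closure =
  [0, 3, 4]
  [∞, 0, ∞]
  [6, 2, 0]

This is the Floyd-Warshall all-pairs shortest-path computation. For each intermediate vertex k = 0, 1, …, 2, update dist[i][j] ← min(dist[i][j], dist[i][k] + dist[k][j]). The final matrix gives, for each (i, j), the minimum total weight of any directed path from i to j (possibly empty when i = j).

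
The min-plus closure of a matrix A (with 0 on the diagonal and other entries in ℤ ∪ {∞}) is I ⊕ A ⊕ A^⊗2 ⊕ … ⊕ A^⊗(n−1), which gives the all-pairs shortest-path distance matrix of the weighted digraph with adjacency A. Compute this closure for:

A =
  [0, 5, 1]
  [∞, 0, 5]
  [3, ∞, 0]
Closure =
  [0, 5, 1]
  [8, 0, 5]
  [3, 8, 0]

This is the Floyd-Warshall all-pairs shortest-path computation. For each intermediate vertex k = 0, 1, …, 2, update dist[i][j] ← min(dist[i][j], dist[i][k] + dist[k][j]). The final matrix gives, for each (i, j), the minimum total weight of any directed path from i to j (possibly empty when i = j).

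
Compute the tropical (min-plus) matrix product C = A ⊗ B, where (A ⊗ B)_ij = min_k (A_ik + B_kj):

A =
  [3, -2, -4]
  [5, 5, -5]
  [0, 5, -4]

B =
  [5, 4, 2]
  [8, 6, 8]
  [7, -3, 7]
A ⊗ B =
  [3, -7, 3]
  [2, -8, 2]
  [3, -7, 2]

Apply the min-plus product entry-by-entry:
  C[0][0] = min over k of (A[0][0] + B[0][0] = 3 + 5 = 8, A[0][1] + B[1][0] = -2 + 8 = 6, A[0][2] + B[2][0] = -4 + 7 = 3) = 3 (attained at k = 2)
  C[0][1] = min over k of (A[0][0] + B[0][1] = 3 + 4 = 7, A[0][1] + B[1][1] = -2 + 6 = 4, A[0][2] + B[2][1] = -4 + -3 = -7) = -7 (attained at k = 2)
  C[0][2] = min over k of (A[0][0] + B[0][2] = 3 + 2 = 5, A[0][1] + B[1][2] = -2 + 8 = 6, A[0][2] + B[2][2] = -4 + 7 = 3) = 3 (attained at k = 2)
  C[1][0] = min over k of (A[1][0] + B[0][0] = 5 + 5 = 10, A[1][1] + B[1][0] = 5 + 8 = 13, A[1][2] + B[2][0] = -5 + 7 = 2) = 2 (attained at k = 2)
  C[1][1] = min over k of (A[1][0] + B[0][1] = 5 + 4 = 9, A[1][1] + B[1][1] = 5 + 6 = 11, A[1][2] + B[2][1] = -5 + -3 = -8) = -8 (attained at k = 2)
  C[1][2] = min over k of (A[1][0] + B[0][2] = 5 + 2 = 7, A[1][1] + B[1][2] = 5 + 8 = 13, A[1][2] + B[2][2] = -5 + 7 = 2) = 2 (attained at k = 2)
  C[2][0] = min over k of (A[2][0] + B[0][0] = 0 + 5 = 5, A[2][1] + B[1][0] = 5 + 8 = 13, A[2][2] + B[2][0] = -4 + 7 = 3) = 3 (attained at k = 2)
  C[2][1] = min over k of (A[2][0] + B[0][1] = 0 + 4 = 4, A[2][1] + B[1][1] = 5 + 6 = 11, A[2][2] + B[2][1] = -4 + -3 = -7) = -7 (attained at k = 2)
  C[2][2] = min over k of (A[2][0] + B[0][2] = 0 + 2 = 2, A[2][1] + B[1][2] = 5 + 8 = 13, A[2][2] + B[2][2] = -4 + 7 = 3) = 2 (attained at k = 0)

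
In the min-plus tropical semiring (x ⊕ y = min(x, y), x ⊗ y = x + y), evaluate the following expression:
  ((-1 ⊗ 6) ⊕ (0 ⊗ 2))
((-1 ⊗ 6) ⊕ (0 ⊗ 2)) = 2

Expand innermost to outermost. Recall ⊕ takes the minimum of its arguments and ⊗ takes their sum. Working out the expression ((-1 ⊗ 6) ⊕ (0 ⊗ 2)) gives 2.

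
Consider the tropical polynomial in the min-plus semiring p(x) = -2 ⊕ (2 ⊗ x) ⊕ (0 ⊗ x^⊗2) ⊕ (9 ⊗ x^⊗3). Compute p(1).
p(1) = -2

A tropical monomial a ⊗ x^⊗i evaluates to a + i · x. Evaluating each term at x = 1:
  Term 0 contributes -2 + 0 · 1 = -2
  Term 1 contributes 2 + 1 · 1 = 3
  Term 2 contributes 0 + 2 · 1 = 2
  Term 3 contributes 9 + 3 · 1 = 12
p(1) = ⊕ of these = min[-2, 3, 2, 12] = -2.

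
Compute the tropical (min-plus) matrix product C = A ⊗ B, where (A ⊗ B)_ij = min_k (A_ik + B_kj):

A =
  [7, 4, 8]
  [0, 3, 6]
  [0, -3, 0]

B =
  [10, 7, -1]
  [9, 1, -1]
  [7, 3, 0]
A ⊗ B =
  [13, 5, 3]
  [10, 4, -1]
  [6, -2, -4]

Apply the min-plus product entry-by-entry:
  C[0][0] = min over k of (A[0][0] + B[0][0] = 7 + 10 = 17, A[0][1] + B[1][0] = 4 + 9 = 13, A[0][2] + B[2][0] = 8 + 7 = 15) = 13 (attained at k = 1)
  C[0][1] = min over k of (A[0][0] + B[0][1] = 7 + 7 = 14, A[0][1] + B[1][1] = 4 + 1 = 5, A[0][2] + B[2][1] = 8 + 3 = 11) = 5 (attained at k = 1)
  C[0][2] = min over k of (A[0][0] + B[0][2] = 7 + -1 = 6, A[0][1] + B[1][2] = 4 + -1 = 3, A[0][2] + B[2][2] = 8 + 0 = 8) = 3 (attained at k = 1)
  C[1][0] = min over k of (A[1][0] + B[0][0] = 0 + 10 = 10, A[1][1] + B[1][0] = 3 + 9 = 12, A[1][2] + B[2][0] = 6 + 7 = 13) = 10 (attained at k = 0)
  C[1][1] = min over k of (A[1][0] + B[0][1] = 0 + 7 = 7, A[1][1] + B[1][1] = 3 + 1 = 4, A[1][2] + B[2][1] = 6 + 3 = 9) = 4 (attained at k = 1)
  C[1][2] = min over k of (A[1][0] + B[0][2] = 0 + -1 = -1, A[1][1] + B[1][2] = 3 + -1 = 2, A[1][2] + B[2][2] = 6 + 0 = 6) = -1 (attained at k = 0)
  C[2][0] = min over k of (A[2][0] + B[0][0] = 0 + 10 = 10, A[2][1] + B[1][0] = -3 + 9 = 6, A[2][2] + B[2][0] = 0 + 7 = 7) = 6 (attained at k = 1)
  C[2][1] = min over k of (A[2][0] + B[0][1] = 0 + 7 = 7, A[2][1] + B[1][1] = -3 + 1 = -2, A[2][2] + B[2][1] = 0 + 3 = 3) = -2 (attained at k = 1)
  C[2][2] = min over k of (A[2][0] + B[0][2] = 0 + -1 = -1, A[2][1] + B[1][2] = -3 + -1 = -4, A[2][2] + B[2][2] = 0 + 0 = 0) = -4 (attained at k = 1)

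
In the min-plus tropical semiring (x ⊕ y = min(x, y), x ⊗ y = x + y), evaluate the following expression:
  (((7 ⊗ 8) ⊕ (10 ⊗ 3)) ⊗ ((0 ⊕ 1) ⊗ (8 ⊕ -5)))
(((7 ⊗ 8) ⊕ (10 ⊗ 3)) ⊗ ((0 ⊕ 1) ⊗ (8 ⊕ -5))) = 8

Expand innermost to outermost. Recall ⊕ takes the minimum of its arguments and ⊗ takes their sum. Working out the expression (((7 ⊗ 8) ⊕ (10 ⊗ 3)) ⊗ ((0 ⊕ 1) ⊗ (8 ⊕ -5))) gives 8.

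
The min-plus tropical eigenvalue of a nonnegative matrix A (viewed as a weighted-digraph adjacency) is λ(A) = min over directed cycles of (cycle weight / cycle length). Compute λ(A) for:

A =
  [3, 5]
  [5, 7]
λ(A) = 3

Enumerate directed cycles and compute their means (weight / length). Sample:
  cycle 0 → 0: weight = 3, length = 1, mean = 3/1 ≈ 3.000
  cycle 1 → 1: weight = 7, length = 1, mean = 7/1 ≈ 7.000
  cycle 0 → 1 → 0: weight = 10, length = 2, mean = 10/2 ≈ 5.000
  cycle 1 → 0 → 1: weight = 10, length = 2, mean = 10/2 ≈ 5.000
Minimum mean = 3.000, attained e.g. along the cycle 0 → 0 with weight 3 and length 1. So λ(A) = 3/1 = 3.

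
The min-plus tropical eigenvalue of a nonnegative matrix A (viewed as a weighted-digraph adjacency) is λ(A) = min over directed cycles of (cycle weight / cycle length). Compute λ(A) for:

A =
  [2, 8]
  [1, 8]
λ(A) = 2

Enumerate directed cycles and compute their means (weight / length). Sample:
  cycle 0 → 0: weight = 2, length = 1, mean = 2/1 ≈ 2.000
  cycle 1 → 1: weight = 8, length = 1, mean = 8/1 ≈ 8.000
  cycle 0 → 1 → 0: weight = 9, length = 2, mean = 9/2 ≈ 4.500
  cycle 1 → 0 → 1: weight = 9, length = 2, mean = 9/2 ≈ 4.500
Minimum mean = 2.000, attained e.g. along the cycle 0 → 0 with weight 2 and length 1. So λ(A) = 2/1 = 2.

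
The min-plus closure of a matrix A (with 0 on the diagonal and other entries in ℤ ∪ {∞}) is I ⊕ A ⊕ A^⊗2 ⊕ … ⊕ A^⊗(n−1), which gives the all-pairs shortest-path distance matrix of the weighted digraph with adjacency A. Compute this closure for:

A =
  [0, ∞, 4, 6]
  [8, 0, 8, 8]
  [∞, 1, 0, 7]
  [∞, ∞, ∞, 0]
Closure =
  [0, 5, 4, 6]
  [8, 0, 8, 8]
  [9, 1, 0, 7]
  [∞, ∞, ∞, 0]

This is the Floyd-Warshall all-pairs shortest-path computation. For each intermediate vertex k = 0, 1, …, 3, update dist[i][j] ← min(dist[i][j], dist[i][k] + dist[k][j]). The final matrix gives, for each (i, j), the minimum total weight of any directed path from i to j (possibly empty when i = j).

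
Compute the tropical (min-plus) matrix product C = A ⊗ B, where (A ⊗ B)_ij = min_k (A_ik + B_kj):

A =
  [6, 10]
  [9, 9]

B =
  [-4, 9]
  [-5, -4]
A ⊗ B =
  [2, 6]
  [4, 5]

Apply the min-plus product entry-by-entry:
  C[0][0] = min over k of (A[0][0] + B[0][0] = 6 + -4 = 2, A[0][1] + B[1][0] = 10 + -5 = 5) = 2 (attained at k = 0)
  C[0][1] = min over k of (A[0][0] + B[0][1] = 6 + 9 = 15, A[0][1] + B[1][1] = 10 + -4 = 6) = 6 (attained at k = 1)
  C[1][0] = min over k of (A[1][0] + B[0][0] = 9 + -4 = 5, A[1][1] + B[1][0] = 9 + -5 = 4) = 4 (attained at k = 1)
  C[1][1] = min over k of (A[1][0] + B[0][1] = 9 + 9 = 18, A[1][1] + B[1][1] = 9 + -4 = 5) = 5 (attained at k = 1)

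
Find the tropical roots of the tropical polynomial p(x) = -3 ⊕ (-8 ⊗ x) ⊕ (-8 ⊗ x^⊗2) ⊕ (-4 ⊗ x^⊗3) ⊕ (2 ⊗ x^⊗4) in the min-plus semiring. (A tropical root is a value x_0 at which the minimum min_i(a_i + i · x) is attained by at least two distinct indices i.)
Roots: {-6, -4, 0, 5}

Each tropical root is a break point of the lower envelope of the lines y = a_i + i · x (there are 5 lines, with slopes 0, 1, ..., 4). Only the lines that attain the minimum somewhere contribute to roots; other lines are dominated. Here the surviving (envelope) indices are i = 4, i = 3, i = 2, i = 1, i = 0.
Intersections between consecutive envelope lines give the roots: for adjacent envelope indices i < j the intersection is x = (a_i − a_j) / (j − i). Reading off the sorted break points: {-6, -4, 0, 5}.
Verification: at each break x_0, at least two indices attain the minimum of min_i(a_i + i · x_0).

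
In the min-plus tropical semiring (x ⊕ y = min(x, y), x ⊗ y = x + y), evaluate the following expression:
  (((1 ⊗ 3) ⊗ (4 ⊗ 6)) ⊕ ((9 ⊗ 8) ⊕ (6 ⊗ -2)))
(((1 ⊗ 3) ⊗ (4 ⊗ 6)) ⊕ ((9 ⊗ 8) ⊕ (6 ⊗ -2))) = 4

Expand innermost to outermost. Recall ⊕ takes the minimum of its arguments and ⊗ takes their sum. Working out the expression (((1 ⊗ 3) ⊗ (4 ⊗ 6)) ⊕ ((9 ⊗ 8) ⊕ (6 ⊗ -2))) gives 4.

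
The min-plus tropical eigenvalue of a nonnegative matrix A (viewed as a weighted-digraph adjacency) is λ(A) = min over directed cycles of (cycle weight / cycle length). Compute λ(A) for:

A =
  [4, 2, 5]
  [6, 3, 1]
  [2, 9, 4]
λ(A) = 5/3

Enumerate directed cycles and compute their means (weight / length). Sample:
  cycle 0 → 0: weight = 4, length = 1, mean = 4/1 ≈ 4.000
  cycle 1 → 1: weight = 3, length = 1, mean = 3/1 ≈ 3.000
  cycle 2 → 2: weight = 4, length = 1, mean = 4/1 ≈ 4.000
  cycle 0 → 1 → 0: weight = 8, length = 2, mean = 8/2 ≈ 4.000
  cycle 0 → 2 → 0: weight = 7, length = 2, mean = 7/2 ≈ 3.500
  cycle 1 → 0 → 1: weight = 8, length = 2, mean = 8/2 ≈ 4.000
Minimum mean = 1.667, attained e.g. along the cycle 0 → 1 → 2 → 0 with weight 5 and length 3. So λ(A) = 5/3 = 5/3.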